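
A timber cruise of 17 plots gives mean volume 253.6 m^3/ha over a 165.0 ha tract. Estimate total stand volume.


Formula: Total Volume = Mean Volume per ha * Total Area
Total Volume = 253.6 m^3/ha * 165.0 ha
Total Volume = 41844 m^3

41844


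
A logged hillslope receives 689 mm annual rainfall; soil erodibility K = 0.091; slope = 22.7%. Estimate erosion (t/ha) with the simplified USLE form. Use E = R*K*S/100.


Formula: E = R * K * S / 100  (simplified USLE)
R * K = 689 * 0.091 = 62.699
E = 62.699 * 22.7 / 100 = 14.23 t/ha

14.23


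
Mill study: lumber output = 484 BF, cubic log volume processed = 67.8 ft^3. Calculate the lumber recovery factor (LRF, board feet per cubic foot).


Formula: LRF = Lumber Output (BF) / Log Input (ft^3)
LRF = 484 BF / 67.8 ft^3
LRF = 7.14 BF/ft^3

7.14


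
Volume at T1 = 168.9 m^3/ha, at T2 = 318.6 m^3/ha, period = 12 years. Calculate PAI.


Formula: PAI = (V_T2 - V_T1) / (T2 - T1)
Volume increment = 318.6 - 168.9 = 149.7 m^3/ha
PAI = 149.7 / 12 = 12.48 m^3/ha/year

12.48


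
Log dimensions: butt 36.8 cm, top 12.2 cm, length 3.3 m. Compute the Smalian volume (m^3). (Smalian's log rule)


Smalian: V = (A1 + A2)/2 * L,  A = pi*(D/200)^2
A1 = pi*(36.8/200)^2 = 0.106362 m^2
A2 = pi*(12.2/200)^2 = 0.01169 m^2
V = (0.106362+0.01169)/2*3.3 = 0.1948 m^3

0.1948


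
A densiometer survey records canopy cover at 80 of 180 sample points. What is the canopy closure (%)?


Formula: Canopy closure = covered points / total points * 100
Closure = 80 / 180 * 100
Closure = 0.4444 * 100 = 44.4%

44.4


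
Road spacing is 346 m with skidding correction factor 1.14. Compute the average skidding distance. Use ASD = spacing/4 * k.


Formula: ASD = (spacing / 4) * correction
Uncorrected distance = spacing / 4 = 346 / 4 = 86.5 m
ASD = 86.5 * 1.14 = 99 m

99


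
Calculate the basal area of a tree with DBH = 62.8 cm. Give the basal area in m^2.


Formula: BA = pi * (DBH/2)^2 / 10000  (cm^2 to m^2)
Radius = DBH/2 = 62.8/2 = 31.4 cm
BA = pi * 31.4^2 / 10000
   = 3097.4847 cm^2 / 10000
   = 0.3097 m^2

0.3097


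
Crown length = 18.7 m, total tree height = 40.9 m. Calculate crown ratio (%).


Formula: Crown Ratio = (Crown Length / Total Height) * 100
CR = (18.7 m / 40.9 m) * 100
CR = 0.4572 * 100 = 45.7%

45.7


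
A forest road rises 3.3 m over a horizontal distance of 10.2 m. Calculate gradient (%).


Formula: Gradient = rise / run * 100
Gradient = 3.3 / 10.2 * 100 = 32.4%

32.4


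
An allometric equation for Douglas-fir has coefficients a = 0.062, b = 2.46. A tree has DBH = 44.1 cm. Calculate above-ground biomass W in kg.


Formula: W = a * DBH^b  (allometric power law)
DBH^b = 44.1^2.46 = 11099.8965
W = 0.062 * 11099.8965 = 688.2 kg

688.2


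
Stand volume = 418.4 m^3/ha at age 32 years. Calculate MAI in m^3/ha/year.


Formula: MAI = Total Volume / Stand Age
MAI = 418.4 m^3/ha / 32 years
MAI = 13.08 m^3/ha/year

13.08


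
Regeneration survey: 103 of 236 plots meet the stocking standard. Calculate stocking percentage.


Formula: Stocking % = stocked plots / total plots * 100
Stocking = 103 / 236 * 100
Stocking = 0.4364 * 100 = 43.6%

43.6


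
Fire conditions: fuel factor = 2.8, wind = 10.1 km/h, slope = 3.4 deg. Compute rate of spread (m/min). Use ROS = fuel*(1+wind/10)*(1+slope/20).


Formula: ROS = fuel * (1 + wind/10) * (1 + slope/20)
Wind factor = 1 + 10.1/10 = 2.01
Slope factor = 1 + 3.4/20 = 1.17
ROS = 2.8 * 2.01 * 1.17 = 6.58 m/min

6.58


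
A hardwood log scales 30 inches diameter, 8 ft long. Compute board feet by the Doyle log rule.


Doyle: BF = (D - 4)^2 * L / 16
Adjusted diameter = 30 - 4 = 26 in
(D-4)^2 = 26^2 = 676
BF = 676 * 8 / 16 = 338 BF

338


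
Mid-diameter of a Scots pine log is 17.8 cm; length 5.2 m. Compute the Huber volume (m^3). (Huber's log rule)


Huber: V = Am * L,  Am = pi*(Dm/200)^2
Am = pi*(17.8/200)^2 = 0.024885 m^2
V = 0.024885*5.2 = 0.1294 m^3

0.1294


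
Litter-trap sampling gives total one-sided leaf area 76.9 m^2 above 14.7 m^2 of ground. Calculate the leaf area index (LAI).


Formula: LAI = total leaf area / ground area  (dimensionless)
LAI = 76.9 m^2 / 14.7 m^2
LAI = 5.23

5.23


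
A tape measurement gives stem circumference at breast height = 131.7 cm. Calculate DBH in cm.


Formula: DBH = C / pi
DBH = 131.7 / pi
pi = 3.14159...
DBH = 41.9 cm

41.9


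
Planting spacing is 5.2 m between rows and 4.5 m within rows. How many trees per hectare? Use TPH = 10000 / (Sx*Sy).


Formula: TPH = 10000 m^2/ha / (spacing_x * spacing_y)
Area per tree = 5.2 m * 4.5 m = 23.4 m^2
TPH = 10000 / 23.4 = 427 trees/ha

427


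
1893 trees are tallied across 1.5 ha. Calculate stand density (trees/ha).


Formula: Stand Density = N_trees / Area_ha
Density = 1893 trees / 1.5 ha
Density = 1262 trees/ha

1262


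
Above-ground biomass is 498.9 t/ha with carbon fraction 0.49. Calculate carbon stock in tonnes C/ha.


Formula: Carbon Stock = Biomass * Carbon Fraction
C = 498.9 t/ha * 0.49
C = 244.5 t C/ha

244.5


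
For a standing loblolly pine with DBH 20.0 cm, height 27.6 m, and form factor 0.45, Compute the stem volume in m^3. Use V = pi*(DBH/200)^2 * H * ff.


Formula: V = pi * (DBH/200)^2 * H * ff
Radius = DBH/200 = 20.0/200 = 0.1 m
Radius^2 = 0.1^2 = 0.01 m^2
V = pi * 0.01 * 27.6 * 0.45
V = 0.39 m^3

0.39


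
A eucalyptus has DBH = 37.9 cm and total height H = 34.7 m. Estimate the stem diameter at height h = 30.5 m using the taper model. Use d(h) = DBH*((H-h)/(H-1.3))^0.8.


Taper: d(h) = DBH * ((H - h) / (H - 1.3))^0.8
Numerator = H - h = 34.7 - 30.5 = 4.2 m
Denominator = H - 1.3 = 34.7 - 1.3 = 33.4 m
Ratio = 4.2 / 33.4 = 0.12575
d = 37.9 * 0.12575^0.8 = 7.2 cm

7.2


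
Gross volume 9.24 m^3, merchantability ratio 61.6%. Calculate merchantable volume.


Formula: MV = V_total * (merchantable_pct / 100)
Merchantable fraction = 61.6% / 100 = 0.616
MV = 9.24 m^3 * 0.616 = 5.692 m^3

5.692


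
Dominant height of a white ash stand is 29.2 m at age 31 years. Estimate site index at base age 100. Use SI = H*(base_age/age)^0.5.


Formula: SI = H_dom * (base_age / age)^0.5
Age ratio = 100 / 31 = 3.22581
sqrt(age_ratio) = 1.79605
SI = 29.2 * 1.79605 = 52.4 m

52.4


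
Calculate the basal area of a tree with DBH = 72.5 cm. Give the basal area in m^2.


Formula: BA = pi * (DBH/2)^2 / 10000  (cm^2 to m^2)
Radius = DBH/2 = 72.5/2 = 36.25 cm
BA = pi * 36.25^2 / 10000
   = 4128.2491 cm^2 / 10000
   = 0.4128 m^2

0.4128


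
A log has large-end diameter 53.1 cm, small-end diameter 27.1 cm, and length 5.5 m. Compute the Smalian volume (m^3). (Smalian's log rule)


Smalian: V = (A1 + A2)/2 * L,  A = pi*(D/200)^2
A1 = pi*(53.1/200)^2 = 0.221452 m^2
A2 = pi*(27.1/200)^2 = 0.05768 m^2
V = (0.221452+0.05768)/2*5.5 = 0.7676 m^3

0.7676


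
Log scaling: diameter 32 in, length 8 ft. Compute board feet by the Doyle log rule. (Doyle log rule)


Doyle: BF = (D - 4)^2 * L / 16
Adjusted diameter = 32 - 4 = 28 in
(D-4)^2 = 28^2 = 784
BF = 784 * 8 / 16 = 392 BF

392


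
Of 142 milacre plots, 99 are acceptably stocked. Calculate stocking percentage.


Formula: Stocking % = stocked plots / total plots * 100
Stocking = 99 / 142 * 100
Stocking = 0.6972 * 100 = 69.7%

69.7


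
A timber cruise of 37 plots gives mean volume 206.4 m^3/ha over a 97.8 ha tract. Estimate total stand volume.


Formula: Total Volume = Mean Volume per ha * Total Area
Total Volume = 206.4 m^3/ha * 97.8 ha
Total Volume = 20186 m^3

20186


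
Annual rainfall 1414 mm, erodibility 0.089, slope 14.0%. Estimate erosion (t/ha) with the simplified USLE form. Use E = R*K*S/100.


Formula: E = R * K * S / 100  (simplified USLE)
R * K = 1414 * 0.089 = 125.846
E = 125.846 * 14.0 / 100 = 17.62 t/ha

17.62


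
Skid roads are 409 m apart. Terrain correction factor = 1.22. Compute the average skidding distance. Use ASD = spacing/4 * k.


Formula: ASD = (spacing / 4) * correction
Uncorrected distance = spacing / 4 = 409 / 4 = 102.25 m
ASD = 102.25 * 1.22 = 125 m

125


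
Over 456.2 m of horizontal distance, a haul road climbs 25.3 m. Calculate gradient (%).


Formula: Gradient = rise / run * 100
Gradient = 25.3 / 456.2 * 100 = 5.5%

5.5


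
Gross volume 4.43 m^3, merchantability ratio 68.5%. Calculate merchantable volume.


Formula: MV = V_total * (merchantable_pct / 100)
Merchantable fraction = 68.5% / 100 = 0.685
MV = 4.43 m^3 * 0.685 = 3.035 m^3

3.035


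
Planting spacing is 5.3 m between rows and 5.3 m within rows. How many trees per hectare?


Formula: TPH = 10000 m^2/ha / (spacing_x * spacing_y)
Area per tree = 5.3 m * 5.3 m = 28.09 m^2
TPH = 10000 / 28.09 = 356 trees/ha

356


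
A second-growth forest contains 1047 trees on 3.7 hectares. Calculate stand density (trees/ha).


Formula: Stand Density = N_trees / Area_ha
Density = 1047 trees / 3.7 ha
Density = 283 trees/ha

283


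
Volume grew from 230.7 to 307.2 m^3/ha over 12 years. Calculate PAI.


Formula: PAI = (V_T2 - V_T1) / (T2 - T1)
Volume increment = 307.2 - 230.7 = 76.5 m^3/ha
PAI = 76.5 / 12 = 6.38 m^3/ha/year

6.38


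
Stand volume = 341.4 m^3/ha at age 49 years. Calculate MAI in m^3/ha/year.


Formula: MAI = Total Volume / Stand Age
MAI = 341.4 m^3/ha / 49 years
MAI = 6.97 m^3/ha/year

6.97


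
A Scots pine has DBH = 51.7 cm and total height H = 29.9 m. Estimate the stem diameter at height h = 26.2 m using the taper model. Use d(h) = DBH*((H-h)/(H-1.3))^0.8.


Taper: d(h) = DBH * ((H - h) / (H - 1.3))^0.8
Numerator = H - h = 29.9 - 26.2 = 3.7 m
Denominator = H - 1.3 = 29.9 - 1.3 = 28.6 m
Ratio = 3.7 / 28.6 = 0.12937
d = 51.7 * 0.12937^0.8 = 10.1 cm

10.1


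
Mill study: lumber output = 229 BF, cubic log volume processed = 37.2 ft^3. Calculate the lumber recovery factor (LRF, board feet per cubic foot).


Formula: LRF = Lumber Output (BF) / Log Input (ft^3)
LRF = 229 BF / 37.2 ft^3
LRF = 6.16 BF/ft^3

6.16


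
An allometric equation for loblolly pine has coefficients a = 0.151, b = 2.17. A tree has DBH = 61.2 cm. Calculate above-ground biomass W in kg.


Formula: W = a * DBH^b  (allometric power law)
DBH^b = 61.2^2.17 = 7537.9037
W = 0.151 * 7537.9037 = 1138.2 kg

1138.2


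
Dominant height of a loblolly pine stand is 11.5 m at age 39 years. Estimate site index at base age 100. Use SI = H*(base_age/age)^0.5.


Formula: SI = H_dom * (base_age / age)^0.5
Age ratio = 100 / 39 = 2.5641
sqrt(age_ratio) = 1.60128
SI = 11.5 * 1.60128 = 18.4 m

18.4


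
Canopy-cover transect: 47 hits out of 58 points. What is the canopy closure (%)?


Formula: Canopy closure = covered points / total points * 100
Closure = 47 / 58 * 100
Closure = 0.8103 * 100 = 81.0%

81.0


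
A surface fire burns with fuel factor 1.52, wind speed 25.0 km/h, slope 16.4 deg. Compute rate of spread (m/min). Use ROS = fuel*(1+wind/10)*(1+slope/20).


Formula: ROS = fuel * (1 + wind/10) * (1 + slope/20)
Wind factor = 1 + 25.0/10 = 3.5
Slope factor = 1 + 16.4/20 = 1.82
ROS = 1.52 * 3.5 * 1.82 = 9.68 m/min

9.68


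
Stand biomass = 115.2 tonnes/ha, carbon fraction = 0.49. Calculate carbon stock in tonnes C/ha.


Formula: Carbon Stock = Biomass * Carbon Fraction
C = 115.2 t/ha * 0.49
C = 56.4 t C/ha

56.4


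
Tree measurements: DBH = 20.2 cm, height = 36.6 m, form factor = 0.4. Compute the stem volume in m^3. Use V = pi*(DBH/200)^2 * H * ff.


Formula: V = pi * (DBH/200)^2 * H * ff
Radius = DBH/200 = 20.2/200 = 0.101 m
Radius^2 = 0.101^2 = 0.010201 m^2
V = pi * 0.010201 * 36.6 * 0.4
V = 0.469 m^3

0.469


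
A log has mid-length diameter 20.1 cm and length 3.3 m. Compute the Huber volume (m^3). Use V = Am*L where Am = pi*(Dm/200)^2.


Huber: V = Am * L,  Am = pi*(Dm/200)^2
Am = pi*(20.1/200)^2 = 0.031731 m^2
V = 0.031731*3.3 = 0.1047 m^3

0.1047


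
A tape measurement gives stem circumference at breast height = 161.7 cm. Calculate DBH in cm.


Formula: DBH = C / pi
DBH = 161.7 / pi
pi = 3.14159...
DBH = 51.5 cm

51.5


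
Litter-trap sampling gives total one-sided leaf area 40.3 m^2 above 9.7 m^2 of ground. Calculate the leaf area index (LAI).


Formula: LAI = total leaf area / ground area  (dimensionless)
LAI = 40.3 m^2 / 9.7 m^2
LAI = 4.15

4.15


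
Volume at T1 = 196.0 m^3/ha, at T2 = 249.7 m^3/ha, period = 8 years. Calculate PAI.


Formula: PAI = (V_T2 - V_T1) / (T2 - T1)
Volume increment = 249.7 - 196.0 = 53.7 m^3/ha
PAI = 53.7 / 8 = 6.71 m^3/ha/year

6.71


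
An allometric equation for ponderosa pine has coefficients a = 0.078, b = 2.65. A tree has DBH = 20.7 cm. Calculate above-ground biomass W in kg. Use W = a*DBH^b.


Formula: W = a * DBH^b  (allometric power law)
DBH^b = 20.7^2.65 = 3071.2942
W = 0.078 * 3071.2942 = 239.6 kg

239.6


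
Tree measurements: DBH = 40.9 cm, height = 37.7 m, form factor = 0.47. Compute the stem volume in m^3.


Formula: V = pi * (DBH/200)^2 * H * ff
Radius = DBH/200 = 40.9/200 = 0.2045 m
Radius^2 = 0.2045^2 = 0.04182025 m^2
V = pi * 0.04182025 * 37.7 * 0.47
V = 2.328 m^3

2.328


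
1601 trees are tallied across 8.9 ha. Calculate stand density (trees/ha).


Formula: Stand Density = N_trees / Area_ha
Density = 1601 trees / 8.9 ha
Density = 180 trees/ha

180


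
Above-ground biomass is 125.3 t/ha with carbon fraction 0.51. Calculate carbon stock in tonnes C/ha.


Formula: Carbon Stock = Biomass * Carbon Fraction
C = 125.3 t/ha * 0.51
C = 63.9 t C/ha

63.9


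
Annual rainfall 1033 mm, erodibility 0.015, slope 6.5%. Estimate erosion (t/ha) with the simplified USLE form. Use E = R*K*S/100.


Formula: E = R * K * S / 100  (simplified USLE)
R * K = 1033 * 0.015 = 15.495
E = 15.495 * 6.5 / 100 = 1.01 t/ha

1.01


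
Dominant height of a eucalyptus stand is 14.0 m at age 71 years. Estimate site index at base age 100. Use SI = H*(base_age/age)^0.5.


Formula: SI = H_dom * (base_age / age)^0.5
Age ratio = 100 / 71 = 1.40845
sqrt(age_ratio) = 1.18678
SI = 14.0 * 1.18678 = 16.6 m

16.6


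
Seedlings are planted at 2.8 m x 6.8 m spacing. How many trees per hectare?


Formula: TPH = 10000 m^2/ha / (spacing_x * spacing_y)
Area per tree = 2.8 m * 6.8 m = 19.04 m^2
TPH = 10000 / 19.04 = 525 trees/ha

525


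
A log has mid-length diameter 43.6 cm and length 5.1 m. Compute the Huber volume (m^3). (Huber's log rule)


Huber: V = Am * L,  Am = pi*(Dm/200)^2
Am = pi*(43.6/200)^2 = 0.149301 m^2
V = 0.149301*5.1 = 0.7614 m^3

0.7614


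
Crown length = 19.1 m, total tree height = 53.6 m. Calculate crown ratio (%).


Formula: Crown Ratio = (Crown Length / Total Height) * 100
CR = (19.1 m / 53.6 m) * 100
CR = 0.3563 * 100 = 35.6%

35.6


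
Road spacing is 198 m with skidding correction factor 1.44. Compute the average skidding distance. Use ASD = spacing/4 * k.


Formula: ASD = (spacing / 4) * correction
Uncorrected distance = spacing / 4 = 198 / 4 = 49.5 m
ASD = 49.5 * 1.44 = 71 m

71


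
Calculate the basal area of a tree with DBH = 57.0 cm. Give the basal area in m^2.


Formula: BA = pi * (DBH/2)^2 / 10000  (cm^2 to m^2)
Radius = DBH/2 = 57.0/2 = 28.5 cm
BA = pi * 28.5^2 / 10000
   = 2551.7586 cm^2 / 10000
   = 0.2552 m^2

0.2552


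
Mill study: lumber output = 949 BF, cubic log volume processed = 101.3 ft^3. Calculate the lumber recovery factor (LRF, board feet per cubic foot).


Formula: LRF = Lumber Output (BF) / Log Input (ft^3)
LRF = 949 BF / 101.3 ft^3
LRF = 9.37 BF/ft^3

9.37


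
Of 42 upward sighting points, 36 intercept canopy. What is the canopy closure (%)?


Formula: Canopy closure = covered points / total points * 100
Closure = 36 / 42 * 100
Closure = 0.8571 * 100 = 85.7%

85.7


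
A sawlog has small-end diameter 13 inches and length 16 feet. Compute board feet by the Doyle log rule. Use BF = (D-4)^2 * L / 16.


Doyle: BF = (D - 4)^2 * L / 16
Adjusted diameter = 13 - 4 = 9 in
(D-4)^2 = 9^2 = 81
BF = 81 * 16 / 16 = 81 BF

81


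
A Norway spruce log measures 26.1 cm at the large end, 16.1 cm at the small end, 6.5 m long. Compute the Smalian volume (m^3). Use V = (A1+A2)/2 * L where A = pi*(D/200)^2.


Smalian: V = (A1 + A2)/2 * L,  A = pi*(D/200)^2
A1 = pi*(26.1/200)^2 = 0.053502 m^2
A2 = pi*(16.1/200)^2 = 0.020358 m^2
V = (0.053502+0.020358)/2*6.5 = 0.24 m^3

0.24


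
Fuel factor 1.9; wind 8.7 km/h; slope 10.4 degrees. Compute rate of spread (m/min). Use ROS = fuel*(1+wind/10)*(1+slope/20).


Formula: ROS = fuel * (1 + wind/10) * (1 + slope/20)
Wind factor = 1 + 8.7/10 = 1.87
Slope factor = 1 + 10.4/20 = 1.52
ROS = 1.9 * 1.87 * 1.52 = 5.4 m/min

5.4


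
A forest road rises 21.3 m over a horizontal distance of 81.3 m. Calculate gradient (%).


Formula: Gradient = rise / run * 100
Gradient = 21.3 / 81.3 * 100 = 26.2%

26.2


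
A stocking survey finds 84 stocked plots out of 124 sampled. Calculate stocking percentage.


Formula: Stocking % = stocked plots / total plots * 100
Stocking = 84 / 124 * 100
Stocking = 0.6774 * 100 = 67.7%

67.7


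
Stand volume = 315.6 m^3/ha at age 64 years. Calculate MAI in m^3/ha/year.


Formula: MAI = Total Volume / Stand Age
MAI = 315.6 m^3/ha / 64 years
MAI = 4.93 m^3/ha/year

4.93


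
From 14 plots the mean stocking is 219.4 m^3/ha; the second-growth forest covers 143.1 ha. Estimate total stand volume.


Formula: Total Volume = Mean Volume per ha * Total Area
Total Volume = 219.4 m^3/ha * 143.1 ha
Total Volume = 31396 m^3

31396


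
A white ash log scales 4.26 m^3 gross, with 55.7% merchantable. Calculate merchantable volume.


Formula: MV = V_total * (merchantable_pct / 100)
Merchantable fraction = 55.7% / 100 = 0.557
MV = 4.26 m^3 * 0.557 = 2.373 m^3

2.373


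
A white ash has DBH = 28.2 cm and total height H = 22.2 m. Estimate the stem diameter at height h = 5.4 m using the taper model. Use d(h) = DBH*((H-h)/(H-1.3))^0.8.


Taper: d(h) = DBH * ((H - h) / (H - 1.3))^0.8
Numerator = H - h = 22.2 - 5.4 = 16.8 m
Denominator = H - 1.3 = 22.2 - 1.3 = 20.9 m
Ratio = 16.8 / 20.9 = 0.80383
d = 28.2 * 0.80383^0.8 = 23.7 cm

23.7


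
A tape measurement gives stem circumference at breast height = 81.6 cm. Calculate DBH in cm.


Formula: DBH = C / pi
DBH = 81.6 / pi
pi = 3.14159...
DBH = 26.0 cm

26.0


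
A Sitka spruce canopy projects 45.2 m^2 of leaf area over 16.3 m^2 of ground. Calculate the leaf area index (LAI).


Formula: LAI = total leaf area / ground area  (dimensionless)
LAI = 45.2 m^2 / 16.3 m^2
LAI = 2.77

2.77


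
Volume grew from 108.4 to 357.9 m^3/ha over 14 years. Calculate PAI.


Formula: PAI = (V_T2 - V_T1) / (T2 - T1)
Volume increment = 357.9 - 108.4 = 249.5 m^3/ha
PAI = 249.5 / 14 = 17.82 m^3/ha/year

17.82


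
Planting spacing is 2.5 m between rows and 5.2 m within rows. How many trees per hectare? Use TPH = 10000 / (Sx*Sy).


Formula: TPH = 10000 m^2/ha / (spacing_x * spacing_y)
Area per tree = 2.5 m * 5.2 m = 13.0 m^2
TPH = 10000 / 13.0 = 769 trees/ha

769


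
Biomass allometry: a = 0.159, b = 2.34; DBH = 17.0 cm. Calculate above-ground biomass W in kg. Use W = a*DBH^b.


Formula: W = a * DBH^b  (allometric power law)
DBH^b = 17.0^2.34 = 757.2695
W = 0.159 * 757.2695 = 120.4 kg

120.4


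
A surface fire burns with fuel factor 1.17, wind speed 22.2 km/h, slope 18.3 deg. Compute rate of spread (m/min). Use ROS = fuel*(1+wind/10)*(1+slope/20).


Formula: ROS = fuel * (1 + wind/10) * (1 + slope/20)
Wind factor = 1 + 22.2/10 = 3.22
Slope factor = 1 + 18.3/20 = 1.915
ROS = 1.17 * 3.22 * 1.915 = 7.21 m/min

7.21


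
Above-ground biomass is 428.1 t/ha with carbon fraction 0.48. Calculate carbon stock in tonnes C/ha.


Formula: Carbon Stock = Biomass * Carbon Fraction
C = 428.1 t/ha * 0.48
C = 205.5 t C/ha

205.5


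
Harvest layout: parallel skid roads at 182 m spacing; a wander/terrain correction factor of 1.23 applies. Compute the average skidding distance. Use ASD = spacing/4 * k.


Formula: ASD = (spacing / 4) * correction
Uncorrected distance = spacing / 4 = 182 / 4 = 45.5 m
ASD = 45.5 * 1.23 = 56 m

56


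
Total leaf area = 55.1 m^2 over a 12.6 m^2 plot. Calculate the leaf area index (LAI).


Formula: LAI = total leaf area / ground area  (dimensionless)
LAI = 55.1 m^2 / 12.6 m^2
LAI = 4.37

4.37


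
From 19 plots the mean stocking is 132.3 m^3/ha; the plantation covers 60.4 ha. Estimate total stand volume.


Formula: Total Volume = Mean Volume per ha * Total Area
Total Volume = 132.3 m^3/ha * 60.4 ha
Total Volume = 7991 m^3

7991


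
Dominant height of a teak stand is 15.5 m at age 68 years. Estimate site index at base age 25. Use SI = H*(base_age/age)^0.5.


Formula: SI = H_dom * (base_age / age)^0.5
Age ratio = 25 / 68 = 0.36765
sqrt(age_ratio) = 0.60634
SI = 15.5 * 0.60634 = 9.4 m

9.4


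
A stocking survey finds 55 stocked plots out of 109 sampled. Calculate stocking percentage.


Formula: Stocking % = stocked plots / total plots * 100
Stocking = 55 / 109 * 100
Stocking = 0.5046 * 100 = 50.5%

50.5


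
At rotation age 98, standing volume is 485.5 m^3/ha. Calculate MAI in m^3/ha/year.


Formula: MAI = Total Volume / Stand Age
MAI = 485.5 m^3/ha / 98 years
MAI = 4.95 m^3/ha/year

4.95


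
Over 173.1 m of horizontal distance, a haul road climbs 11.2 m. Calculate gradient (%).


Formula: Gradient = rise / run * 100
Gradient = 11.2 / 173.1 * 100 = 6.5%

6.5


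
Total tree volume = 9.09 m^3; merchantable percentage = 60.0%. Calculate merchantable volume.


Formula: MV = V_total * (merchantable_pct / 100)
Merchantable fraction = 60.0% / 100 = 0.6
MV = 9.09 m^3 * 0.6 = 5.454 m^3

5.454


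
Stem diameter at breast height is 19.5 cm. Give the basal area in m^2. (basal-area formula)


Formula: BA = pi * (DBH/2)^2 / 10000  (cm^2 to m^2)
Radius = DBH/2 = 19.5/2 = 9.75 cm
BA = pi * 9.75^2 / 10000
   = 298.6477 cm^2 / 10000
   = 0.0299 m^2

0.0299


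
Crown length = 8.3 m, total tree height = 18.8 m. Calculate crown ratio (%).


Formula: Crown Ratio = (Crown Length / Total Height) * 100
CR = (8.3 m / 18.8 m) * 100
CR = 0.4415 * 100 = 44.1%

44.1


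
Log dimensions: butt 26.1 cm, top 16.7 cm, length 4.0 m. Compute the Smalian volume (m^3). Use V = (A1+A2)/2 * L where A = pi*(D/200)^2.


Smalian: V = (A1 + A2)/2 * L,  A = pi*(D/200)^2
A1 = pi*(26.1/200)^2 = 0.053502 m^2
A2 = pi*(16.7/200)^2 = 0.021904 m^2
V = (0.053502+0.021904)/2*4.0 = 0.1508 m^3

0.1508


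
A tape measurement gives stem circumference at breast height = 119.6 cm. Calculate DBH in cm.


Formula: DBH = C / pi
DBH = 119.6 / pi
pi = 3.14159...
DBH = 38.1 cm

38.1


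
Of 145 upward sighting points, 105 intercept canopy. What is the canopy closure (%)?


Formula: Canopy closure = covered points / total points * 100
Closure = 105 / 145 * 100
Closure = 0.7241 * 100 = 72.4%

72.4


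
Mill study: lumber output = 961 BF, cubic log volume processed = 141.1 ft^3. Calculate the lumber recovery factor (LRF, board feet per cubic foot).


Formula: LRF = Lumber Output (BF) / Log Input (ft^3)
LRF = 961 BF / 141.1 ft^3
LRF = 6.81 BF/ft^3

6.81


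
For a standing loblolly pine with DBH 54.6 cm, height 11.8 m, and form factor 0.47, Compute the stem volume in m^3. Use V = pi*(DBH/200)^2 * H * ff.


Formula: V = pi * (DBH/200)^2 * H * ff
Radius = DBH/200 = 54.6/200 = 0.273 m
Radius^2 = 0.273^2 = 0.074529 m^2
V = pi * 0.074529 * 11.8 * 0.47
V = 1.299 m^3

1.299


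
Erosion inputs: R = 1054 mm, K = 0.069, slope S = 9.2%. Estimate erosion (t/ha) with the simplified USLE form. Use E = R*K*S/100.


Formula: E = R * K * S / 100  (simplified USLE)
R * K = 1054 * 0.069 = 72.726
E = 72.726 * 9.2 / 100 = 6.69 t/ha

6.69


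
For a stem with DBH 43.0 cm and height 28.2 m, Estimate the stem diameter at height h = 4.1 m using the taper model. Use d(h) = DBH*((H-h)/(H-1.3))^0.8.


Taper: d(h) = DBH * ((H - h) / (H - 1.3))^0.8
Numerator = H - h = 28.2 - 4.1 = 24.1 m
Denominator = H - 1.3 = 28.2 - 1.3 = 26.9 m
Ratio = 24.1 / 26.9 = 0.89591
d = 43.0 * 0.89591^0.8 = 39.4 cm

39.4


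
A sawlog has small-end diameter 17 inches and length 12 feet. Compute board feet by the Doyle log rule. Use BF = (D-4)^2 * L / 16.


Doyle: BF = (D - 4)^2 * L / 16
Adjusted diameter = 17 - 4 = 13 in
(D-4)^2 = 13^2 = 169
BF = 169 * 12 / 16 = 127 BF

127


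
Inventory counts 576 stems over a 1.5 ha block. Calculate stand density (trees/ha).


Formula: Stand Density = N_trees / Area_ha
Density = 576 trees / 1.5 ha
Density = 384 trees/ha

384


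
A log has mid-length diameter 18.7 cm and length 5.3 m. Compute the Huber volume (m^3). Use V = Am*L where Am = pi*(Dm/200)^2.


Huber: V = Am * L,  Am = pi*(Dm/200)^2
Am = pi*(18.7/200)^2 = 0.027465 m^2
V = 0.027465*5.3 = 0.1456 m^3

0.1456


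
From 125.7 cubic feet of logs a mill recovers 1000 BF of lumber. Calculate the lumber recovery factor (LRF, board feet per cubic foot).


Formula: LRF = Lumber Output (BF) / Log Input (ft^3)
LRF = 1000 BF / 125.7 ft^3
LRF = 7.96 BF/ft^3

7.96


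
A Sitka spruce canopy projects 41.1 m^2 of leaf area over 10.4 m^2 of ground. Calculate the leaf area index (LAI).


Formula: LAI = total leaf area / ground area  (dimensionless)
LAI = 41.1 m^2 / 10.4 m^2
LAI = 3.95

3.95


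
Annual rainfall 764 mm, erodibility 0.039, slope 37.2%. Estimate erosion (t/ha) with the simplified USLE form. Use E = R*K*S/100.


Formula: E = R * K * S / 100  (simplified USLE)
R * K = 764 * 0.039 = 29.796
E = 29.796 * 37.2 / 100 = 11.08 t/ha

11.08


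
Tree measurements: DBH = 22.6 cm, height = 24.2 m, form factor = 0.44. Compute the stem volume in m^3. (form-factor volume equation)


Formula: V = pi * (DBH/200)^2 * H * ff
Radius = DBH/200 = 22.6/200 = 0.113 m
Radius^2 = 0.113^2 = 0.012769 m^2
V = pi * 0.012769 * 24.2 * 0.44
V = 0.427 m^3

0.427


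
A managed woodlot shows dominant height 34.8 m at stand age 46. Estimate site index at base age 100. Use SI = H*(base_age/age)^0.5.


Formula: SI = H_dom * (base_age / age)^0.5
Age ratio = 100 / 46 = 2.17391
sqrt(age_ratio) = 1.47442
SI = 34.8 * 1.47442 = 51.3 m

51.3


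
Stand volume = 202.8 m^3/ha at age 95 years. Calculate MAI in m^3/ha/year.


Formula: MAI = Total Volume / Stand Age
MAI = 202.8 m^3/ha / 95 years
MAI = 2.13 m^3/ha/year

2.13


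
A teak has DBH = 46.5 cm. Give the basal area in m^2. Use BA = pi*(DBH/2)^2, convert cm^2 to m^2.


Formula: BA = pi * (DBH/2)^2 / 10000  (cm^2 to m^2)
Radius = DBH/2 = 46.5/2 = 23.25 cm
BA = pi * 23.25^2 / 10000
   = 1698.2272 cm^2 / 10000
   = 0.1698 m^2

0.1698


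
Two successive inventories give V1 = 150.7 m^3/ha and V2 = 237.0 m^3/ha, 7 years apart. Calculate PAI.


Formula: PAI = (V_T2 - V_T1) / (T2 - T1)
Volume increment = 237.0 - 150.7 = 86.3 m^3/ha
PAI = 86.3 / 7 = 12.33 m^3/ha/year

12.33


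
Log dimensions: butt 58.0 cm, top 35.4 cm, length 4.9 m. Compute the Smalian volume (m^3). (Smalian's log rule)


Smalian: V = (A1 + A2)/2 * L,  A = pi*(D/200)^2
A1 = pi*(58.0/200)^2 = 0.264208 m^2
A2 = pi*(35.4/200)^2 = 0.098423 m^2
V = (0.264208+0.098423)/2*4.9 = 0.8884 m^3

0.8884


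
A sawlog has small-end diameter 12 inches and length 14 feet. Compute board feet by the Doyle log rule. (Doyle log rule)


Doyle: BF = (D - 4)^2 * L / 16
Adjusted diameter = 12 - 4 = 8 in
(D-4)^2 = 8^2 = 64
BF = 64 * 14 / 16 = 56 BF

56


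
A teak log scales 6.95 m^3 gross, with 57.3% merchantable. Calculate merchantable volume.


Formula: MV = V_total * (merchantable_pct / 100)
Merchantable fraction = 57.3% / 100 = 0.573
MV = 6.95 m^3 * 0.573 = 3.982 m^3

3.982


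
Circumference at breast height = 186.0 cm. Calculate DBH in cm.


Formula: DBH = C / pi
DBH = 186.0 / pi
pi = 3.14159...
DBH = 59.2 cm

59.2


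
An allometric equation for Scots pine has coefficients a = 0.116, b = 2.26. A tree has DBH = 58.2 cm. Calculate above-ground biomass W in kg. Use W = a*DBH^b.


Formula: W = a * DBH^b  (allometric power law)
DBH^b = 58.2^2.26 = 9743.7458
W = 0.116 * 9743.7458 = 1130.3 kg

1130.3


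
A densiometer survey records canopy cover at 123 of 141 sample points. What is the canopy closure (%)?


Formula: Canopy closure = covered points / total points * 100
Closure = 123 / 141 * 100
Closure = 0.8723 * 100 = 87.2%

87.2


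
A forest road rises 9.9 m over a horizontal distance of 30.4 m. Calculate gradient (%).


Formula: Gradient = rise / run * 100
Gradient = 9.9 / 30.4 * 100 = 32.6%

32.6


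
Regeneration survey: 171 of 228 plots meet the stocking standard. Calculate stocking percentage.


Formula: Stocking % = stocked plots / total plots * 100
Stocking = 171 / 228 * 100
Stocking = 0.75 * 100 = 75.0%

75.0


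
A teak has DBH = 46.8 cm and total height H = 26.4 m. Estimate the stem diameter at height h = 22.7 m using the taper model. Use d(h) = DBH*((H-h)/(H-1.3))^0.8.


Taper: d(h) = DBH * ((H - h) / (H - 1.3))^0.8
Numerator = H - h = 26.4 - 22.7 = 3.7 m
Denominator = H - 1.3 = 26.4 - 1.3 = 25.1 m
Ratio = 3.7 / 25.1 = 0.14741
d = 46.8 * 0.14741^0.8 = 10.1 cm

10.1


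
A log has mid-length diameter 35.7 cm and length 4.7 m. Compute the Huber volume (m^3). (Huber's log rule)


Huber: V = Am * L,  Am = pi*(Dm/200)^2
Am = pi*(35.7/200)^2 = 0.100098 m^2
V = 0.100098*4.7 = 0.4705 m^3

0.4705


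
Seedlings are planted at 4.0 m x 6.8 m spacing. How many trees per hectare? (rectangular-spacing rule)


Formula: TPH = 10000 m^2/ha / (spacing_x * spacing_y)
Area per tree = 4.0 m * 6.8 m = 27.2 m^2
TPH = 10000 / 27.2 = 368 trees/ha

368


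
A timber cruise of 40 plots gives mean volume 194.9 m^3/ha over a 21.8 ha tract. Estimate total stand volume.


Formula: Total Volume = Mean Volume per ha * Total Area
Total Volume = 194.9 m^3/ha * 21.8 ha
Total Volume = 4249 m^3

4249


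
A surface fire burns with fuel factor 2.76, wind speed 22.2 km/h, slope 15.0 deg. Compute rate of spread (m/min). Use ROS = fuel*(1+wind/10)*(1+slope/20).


Formula: ROS = fuel * (1 + wind/10) * (1 + slope/20)
Wind factor = 1 + 22.2/10 = 3.22
Slope factor = 1 + 15.0/20 = 1.75
ROS = 2.76 * 3.22 * 1.75 = 15.55 m/min

15.55


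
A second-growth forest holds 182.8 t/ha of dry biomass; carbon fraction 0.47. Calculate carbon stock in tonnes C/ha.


Formula: Carbon Stock = Biomass * Carbon Fraction
C = 182.8 t/ha * 0.47
C = 85.9 t C/ha

85.9


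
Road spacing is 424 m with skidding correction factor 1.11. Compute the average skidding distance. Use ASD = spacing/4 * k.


Formula: ASD = (spacing / 4) * correction
Uncorrected distance = spacing / 4 = 424 / 4 = 106 m
ASD = 106 * 1.11 = 118 m

118


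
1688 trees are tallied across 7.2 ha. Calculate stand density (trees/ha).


Formula: Stand Density = N_trees / Area_ha
Density = 1688 trees / 7.2 ha
Density = 234 trees/ha

234


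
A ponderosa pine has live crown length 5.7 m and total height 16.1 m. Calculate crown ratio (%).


Formula: Crown Ratio = (Crown Length / Total Height) * 100
CR = (5.7 m / 16.1 m) * 100
CR = 0.354 * 100 = 35.4%

35.4


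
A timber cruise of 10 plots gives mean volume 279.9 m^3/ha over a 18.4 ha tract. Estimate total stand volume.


Formula: Total Volume = Mean Volume per ha * Total Area
Total Volume = 279.9 m^3/ha * 18.4 ha
Total Volume = 5150 m^3

5150


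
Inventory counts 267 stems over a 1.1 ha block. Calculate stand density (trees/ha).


Formula: Stand Density = N_trees / Area_ha
Density = 267 trees / 1.1 ha
Density = 243 trees/ha

243


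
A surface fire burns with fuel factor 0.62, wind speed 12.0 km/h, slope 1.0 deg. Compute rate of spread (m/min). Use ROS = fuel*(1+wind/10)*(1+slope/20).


Formula: ROS = fuel * (1 + wind/10) * (1 + slope/20)
Wind factor = 1 + 12.0/10 = 2.2
Slope factor = 1 + 1.0/20 = 1.05
ROS = 0.62 * 2.2 * 1.05 = 1.43 m/min

1.43


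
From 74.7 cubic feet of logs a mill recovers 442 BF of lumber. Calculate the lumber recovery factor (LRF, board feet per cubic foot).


Formula: LRF = Lumber Output (BF) / Log Input (ft^3)
LRF = 442 BF / 74.7 ft^3
LRF = 5.92 BF/ft^3

5.92


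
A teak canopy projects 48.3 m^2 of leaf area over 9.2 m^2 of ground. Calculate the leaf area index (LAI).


Formula: LAI = total leaf area / ground area  (dimensionless)
LAI = 48.3 m^2 / 9.2 m^2
LAI = 5.25

5.25


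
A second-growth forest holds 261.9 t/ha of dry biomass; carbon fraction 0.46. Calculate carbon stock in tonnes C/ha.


Formula: Carbon Stock = Biomass * Carbon Fraction
C = 261.9 t/ha * 0.46
C = 120.5 t C/ha

120.5


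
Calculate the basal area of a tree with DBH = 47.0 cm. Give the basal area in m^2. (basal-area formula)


Formula: BA = pi * (DBH/2)^2 / 10000  (cm^2 to m^2)
Radius = DBH/2 = 47.0/2 = 23.5 cm
BA = pi * 23.5^2 / 10000
   = 1734.9445 cm^2 / 10000
   = 0.1735 m^2

0.1735


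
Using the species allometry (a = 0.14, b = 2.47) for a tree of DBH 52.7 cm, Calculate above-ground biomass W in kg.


Formula: W = a * DBH^b  (allometric power law)
DBH^b = 52.7^2.47 = 17900.7909
W = 0.14 * 17900.7909 = 2506.1 kg

2506.1


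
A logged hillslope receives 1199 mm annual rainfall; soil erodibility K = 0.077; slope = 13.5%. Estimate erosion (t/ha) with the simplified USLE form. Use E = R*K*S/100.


Formula: E = R * K * S / 100  (simplified USLE)
R * K = 1199 * 0.077 = 92.323
E = 92.323 * 13.5 / 100 = 12.46 t/ha

12.46


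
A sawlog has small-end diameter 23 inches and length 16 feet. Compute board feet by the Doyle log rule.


Doyle: BF = (D - 4)^2 * L / 16
Adjusted diameter = 23 - 4 = 19 in
(D-4)^2 = 19^2 = 361
BF = 361 * 16 / 16 = 361 BF

361


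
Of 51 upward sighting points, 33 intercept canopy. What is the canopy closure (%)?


Formula: Canopy closure = covered points / total points * 100
Closure = 33 / 51 * 100
Closure = 0.6471 * 100 = 64.7%

64.7


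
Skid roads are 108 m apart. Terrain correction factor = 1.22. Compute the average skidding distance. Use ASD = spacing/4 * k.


Formula: ASD = (spacing / 4) * correction
Uncorrected distance = spacing / 4 = 108 / 4 = 27 m
ASD = 27 * 1.22 = 33 m

33


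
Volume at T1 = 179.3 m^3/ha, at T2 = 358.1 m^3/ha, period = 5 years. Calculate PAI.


Formula: PAI = (V_T2 - V_T1) / (T2 - T1)
Volume increment = 358.1 - 179.3 = 178.8 m^3/ha
PAI = 178.8 / 5 = 35.76 m^3/ha/year

35.76


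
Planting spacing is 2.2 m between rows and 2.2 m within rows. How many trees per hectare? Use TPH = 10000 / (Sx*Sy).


Formula: TPH = 10000 m^2/ha / (spacing_x * spacing_y)
Area per tree = 2.2 m * 2.2 m = 4.84 m^2
TPH = 10000 / 4.84 = 2066 trees/ha

2066


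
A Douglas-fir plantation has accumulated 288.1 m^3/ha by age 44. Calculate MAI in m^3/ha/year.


Formula: MAI = Total Volume / Stand Age
MAI = 288.1 m^3/ha / 44 years
MAI = 6.55 m^3/ha/year

6.55


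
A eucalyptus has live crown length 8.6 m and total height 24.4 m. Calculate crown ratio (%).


Formula: Crown Ratio = (Crown Length / Total Height) * 100
CR = (8.6 m / 24.4 m) * 100
CR = 0.3525 * 100 = 35.2%

35.2


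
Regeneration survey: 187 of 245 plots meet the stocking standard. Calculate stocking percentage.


Formula: Stocking % = stocked plots / total plots * 100
Stocking = 187 / 245 * 100
Stocking = 0.7633 * 100 = 76.3%

76.3


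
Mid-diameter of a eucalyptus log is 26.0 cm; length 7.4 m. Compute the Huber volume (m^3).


Huber: V = Am * L,  Am = pi*(Dm/200)^2
Am = pi*(26.0/200)^2 = 0.053093 m^2
V = 0.053093*7.4 = 0.3929 m^3

0.3929


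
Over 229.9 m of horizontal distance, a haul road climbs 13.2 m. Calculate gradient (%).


Formula: Gradient = rise / run * 100
Gradient = 13.2 / 229.9 * 100 = 5.7%

5.7


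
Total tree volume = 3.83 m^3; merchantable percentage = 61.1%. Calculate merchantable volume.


Formula: MV = V_total * (merchantable_pct / 100)
Merchantable fraction = 61.1% / 100 = 0.611
MV = 3.83 m^3 * 0.611 = 2.34 m^3

2.34


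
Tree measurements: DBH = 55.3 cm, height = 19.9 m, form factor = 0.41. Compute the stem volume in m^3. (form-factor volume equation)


Formula: V = pi * (DBH/200)^2 * H * ff
Radius = DBH/200 = 55.3/200 = 0.2765 m
Radius^2 = 0.2765^2 = 0.07645225 m^2
V = pi * 0.07645225 * 19.9 * 0.41
V = 1.96 m^3

1.96


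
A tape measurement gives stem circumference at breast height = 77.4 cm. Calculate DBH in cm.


Formula: DBH = C / pi
DBH = 77.4 / pi
pi = 3.14159...
DBH = 24.6 cm

24.6


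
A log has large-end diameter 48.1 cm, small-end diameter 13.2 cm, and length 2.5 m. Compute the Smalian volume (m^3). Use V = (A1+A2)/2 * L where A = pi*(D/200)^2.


Smalian: V = (A1 + A2)/2 * L,  A = pi*(D/200)^2
A1 = pi*(48.1/200)^2 = 0.181711 m^2
A2 = pi*(13.2/200)^2 = 0.013685 m^2
V = (0.181711+0.013685)/2*2.5 = 0.2442 m^3

0.2442


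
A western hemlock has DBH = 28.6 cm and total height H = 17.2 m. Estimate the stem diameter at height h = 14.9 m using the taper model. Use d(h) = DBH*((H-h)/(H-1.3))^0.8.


Taper: d(h) = DBH * ((H - h) / (H - 1.3))^0.8
Numerator = H - h = 17.2 - 14.9 = 2.3 m
Denominator = H - 1.3 = 17.2 - 1.3 = 15.9 m
Ratio = 2.3 / 15.9 = 0.14465
d = 28.6 * 0.14465^0.8 = 6.1 cm

6.1


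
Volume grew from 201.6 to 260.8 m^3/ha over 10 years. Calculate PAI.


Formula: PAI = (V_T2 - V_T1) / (T2 - T1)
Volume increment = 260.8 - 201.6 = 59.2 m^3/ha
PAI = 59.2 / 10 = 5.92 m^3/ha/year

5.92


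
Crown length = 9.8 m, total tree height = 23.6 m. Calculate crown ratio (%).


Formula: Crown Ratio = (Crown Length / Total Height) * 100
CR = (9.8 m / 23.6 m) * 100
CR = 0.4153 * 100 = 41.5%

41.5


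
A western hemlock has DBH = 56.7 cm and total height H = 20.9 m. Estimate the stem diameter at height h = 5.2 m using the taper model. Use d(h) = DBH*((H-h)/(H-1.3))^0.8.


Taper: d(h) = DBH * ((H - h) / (H - 1.3))^0.8
Numerator = H - h = 20.9 - 5.2 = 15.7 m
Denominator = H - 1.3 = 20.9 - 1.3 = 19.6 m
Ratio = 15.7 / 19.6 = 0.80102
d = 56.7 * 0.80102^0.8 = 47.5 cm

47.5


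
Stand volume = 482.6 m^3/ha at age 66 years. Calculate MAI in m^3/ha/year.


Formula: MAI = Total Volume / Stand Age
MAI = 482.6 m^3/ha / 66 years
MAI = 7.31 m^3/ha/year

7.31


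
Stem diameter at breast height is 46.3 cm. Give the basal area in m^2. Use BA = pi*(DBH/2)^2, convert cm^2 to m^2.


Formula: BA = pi * (DBH/2)^2 / 10000  (cm^2 to m^2)
Radius = DBH/2 = 46.3/2 = 23.15 cm
BA = pi * 23.15^2 / 10000
   = 1683.6502 cm^2 / 10000
   = 0.1684 m^2

0.1684


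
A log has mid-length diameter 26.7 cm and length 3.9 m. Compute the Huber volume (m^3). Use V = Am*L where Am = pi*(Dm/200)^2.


Huber: V = Am * L,  Am = pi*(Dm/200)^2
Am = pi*(26.7/200)^2 = 0.05599 m^2
V = 0.05599*3.9 = 0.2184 m^3

0.2184


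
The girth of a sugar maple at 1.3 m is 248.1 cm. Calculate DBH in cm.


Formula: DBH = C / pi
DBH = 248.1 / pi
pi = 3.14159...
DBH = 79.0 cm

79.0


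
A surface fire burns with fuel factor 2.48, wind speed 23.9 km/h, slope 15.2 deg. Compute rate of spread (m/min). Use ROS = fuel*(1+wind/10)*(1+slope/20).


Formula: ROS = fuel * (1 + wind/10) * (1 + slope/20)
Wind factor = 1 + 23.9/10 = 3.39
Slope factor = 1 + 15.2/20 = 1.76
ROS = 2.48 * 3.39 * 1.76 = 14.8 m/min

14.8


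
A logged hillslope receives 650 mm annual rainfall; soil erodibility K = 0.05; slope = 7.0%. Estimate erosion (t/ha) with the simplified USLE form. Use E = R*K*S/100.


Formula: E = R * K * S / 100  (simplified USLE)
R * K = 650 * 0.05 = 32.5
E = 32.5 * 7.0 / 100 = 2.28 t/ha

2.28


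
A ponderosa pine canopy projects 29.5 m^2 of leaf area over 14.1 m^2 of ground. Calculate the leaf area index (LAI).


Formula: LAI = total leaf area / ground area  (dimensionless)
LAI = 29.5 m^2 / 14.1 m^2
LAI = 2.09

2.09


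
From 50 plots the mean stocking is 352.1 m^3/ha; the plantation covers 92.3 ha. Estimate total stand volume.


Formula: Total Volume = Mean Volume per ha * Total Area
Total Volume = 352.1 m^3/ha * 92.3 ha
Total Volume = 32499 m^3

32499


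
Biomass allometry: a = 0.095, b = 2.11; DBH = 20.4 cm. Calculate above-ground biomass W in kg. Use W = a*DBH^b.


Formula: W = a * DBH^b  (allometric power law)
DBH^b = 20.4^2.11 = 579.8553
W = 0.095 * 579.8553 = 55.1 kg

55.1
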